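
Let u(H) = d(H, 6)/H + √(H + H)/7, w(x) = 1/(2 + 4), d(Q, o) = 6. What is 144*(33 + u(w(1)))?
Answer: 9936 + 48*√3/7 ≈ 9947.9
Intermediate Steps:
w(x) = ⅙ (w(x) = 1/6 = ⅙)
u(H) = 6/H + √2*√H/7 (u(H) = 6/H + √(H + H)/7 = 6/H + √(2*H)*(⅐) = 6/H + (√2*√H)*(⅐) = 6/H + √2*√H/7)
144*(33 + u(w(1))) = 144*(33 + (42 + √2*(⅙)^(3/2))/(7*(⅙))) = 144*(33 + (⅐)*6*(42 + √2*(√6/36))) = 144*(33 + (⅐)*6*(42 + √3/18)) = 144*(33 + (36 + √3/21)) = 144*(69 + √3/21) = 9936 + 48*√3/7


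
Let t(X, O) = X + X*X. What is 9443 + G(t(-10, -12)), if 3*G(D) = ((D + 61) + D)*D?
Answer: 16673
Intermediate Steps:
t(X, O) = X + X**2
G(D) = D*(61 + 2*D)/3 (G(D) = (((D + 61) + D)*D)/3 = (((61 + D) + D)*D)/3 = ((61 + 2*D)*D)/3 = (D*(61 + 2*D))/3 = D*(61 + 2*D)/3)
9443 + G(t(-10, -12)) = 9443 + (-10*(1 - 10))*(61 + 2*(-10*(1 - 10)))/3 = 9443 + (-10*(-9))*(61 + 2*(-10*(-9)))/3 = 9443 + (1/3)*90*(61 + 2*90) = 9443 + (1/3)*90*(61 + 180) = 9443 + (1/3)*90*241 = 9443 + 7230 = 16673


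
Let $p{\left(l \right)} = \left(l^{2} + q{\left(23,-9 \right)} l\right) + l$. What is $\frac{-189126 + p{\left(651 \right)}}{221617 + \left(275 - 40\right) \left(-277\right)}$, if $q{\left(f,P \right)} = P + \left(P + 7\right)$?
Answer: $\frac{76055}{52174} \approx 1.4577$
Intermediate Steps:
$q{\left(f,P \right)} = 7 + 2 P$ ($q{\left(f,P \right)} = P + \left(7 + P\right) = 7 + 2 P$)
$p{\left(l \right)} = l^{2} - 10 l$ ($p{\left(l \right)} = \left(l^{2} + \left(7 + 2 \left(-9\right)\right) l\right) + l = \left(l^{2} + \left(7 - 18\right) l\right) + l = \left(l^{2} - 11 l\right) + l = l^{2} - 10 l$)
$\frac{-189126 + p{\left(651 \right)}}{221617 + \left(275 - 40\right) \left(-277\right)} = \frac{-189126 + 651 \left(-10 + 651\right)}{221617 + \left(275 - 40\right) \left(-277\right)} = \frac{-189126 + 651 \cdot 641}{221617 + 235 \left(-277\right)} = \frac{-189126 + 417291}{221617 - 65095} = \frac{228165}{156522} = 228165 \cdot \frac{1}{156522} = \frac{76055}{52174}$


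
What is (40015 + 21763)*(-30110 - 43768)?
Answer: -4564035084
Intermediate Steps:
(40015 + 21763)*(-30110 - 43768) = 61778*(-73878) = -4564035084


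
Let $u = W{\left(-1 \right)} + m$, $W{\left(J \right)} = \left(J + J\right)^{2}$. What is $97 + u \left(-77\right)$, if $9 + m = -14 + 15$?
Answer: $405$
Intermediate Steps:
$W{\left(J \right)} = 4 J^{2}$ ($W{\left(J \right)} = \left(2 J\right)^{2} = 4 J^{2}$)
$m = -8$ ($m = -9 + \left(-14 + 15\right) = -9 + 1 = -8$)
$u = -4$ ($u = 4 \left(-1\right)^{2} - 8 = 4 \cdot 1 - 8 = 4 - 8 = -4$)
$97 + u \left(-77\right) = 97 - -308 = 97 + 308 = 405$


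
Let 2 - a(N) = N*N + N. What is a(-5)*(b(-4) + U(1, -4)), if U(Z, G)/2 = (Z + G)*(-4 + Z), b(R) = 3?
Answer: -378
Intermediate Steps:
a(N) = 2 - N - N² (a(N) = 2 - (N*N + N) = 2 - (N² + N) = 2 - (N + N²) = 2 + (-N - N²) = 2 - N - N²)
U(Z, G) = 2*(-4 + Z)*(G + Z) (U(Z, G) = 2*((Z + G)*(-4 + Z)) = 2*((G + Z)*(-4 + Z)) = 2*((-4 + Z)*(G + Z)) = 2*(-4 + Z)*(G + Z))
a(-5)*(b(-4) + U(1, -4)) = (2 - 1*(-5) - 1*(-5)²)*(3 + (-8*(-4) - 8*1 + 2*1² + 2*(-4)*1)) = (2 + 5 - 1*25)*(3 + (32 - 8 + 2*1 - 8)) = (2 + 5 - 25)*(3 + (32 - 8 + 2 - 8)) = -18*(3 + 18) = -18*21 = -378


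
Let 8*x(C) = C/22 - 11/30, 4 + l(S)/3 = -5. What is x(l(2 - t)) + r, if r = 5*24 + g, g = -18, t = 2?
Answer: 134377/1320 ≈ 101.80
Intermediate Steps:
l(S) = -27 (l(S) = -12 + 3*(-5) = -12 - 15 = -27)
x(C) = -11/240 + C/176 (x(C) = (C/22 - 11/30)/8 = (-11/30 + C/22)/8 = -11/240 + C/176)
r = 102 (r = 5*24 - 18 = 120 - 18 = 102)
x(l(2 - t)) + r = (-11/240 + (1/176)*(-27)) + 102 = (-11/240 - 27/176) + 102 = -263/1320 + 102 = 134377/1320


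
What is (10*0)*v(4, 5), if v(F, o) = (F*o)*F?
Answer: 0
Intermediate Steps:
v(F, o) = o*F**2
(10*0)*v(4, 5) = (10*0)*(5*4**2) = 0*(5*16) = 0*80 = 0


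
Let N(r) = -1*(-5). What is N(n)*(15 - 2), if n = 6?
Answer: 65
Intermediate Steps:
N(r) = 5
N(n)*(15 - 2) = 5*(15 - 2) = 5*13 = 65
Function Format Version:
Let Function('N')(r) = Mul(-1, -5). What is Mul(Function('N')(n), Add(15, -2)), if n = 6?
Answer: 65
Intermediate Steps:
Function('N')(r) = 5
Mul(Function('N')(n), Add(15, -2)) = Mul(5, Add(15, -2)) = Mul(5, 13) = 65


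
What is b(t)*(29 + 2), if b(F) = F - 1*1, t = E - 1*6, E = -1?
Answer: -248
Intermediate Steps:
t = -7 (t = -1 - 1*6 = -1 - 6 = -7)
b(F) = -1 + F (b(F) = F - 1 = -1 + F)
b(t)*(29 + 2) = (-1 - 7)*(29 + 2) = -8*31 = -248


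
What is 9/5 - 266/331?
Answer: 1649/1655 ≈ 0.99637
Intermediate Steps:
9/5 - 266/331 = 1649/1655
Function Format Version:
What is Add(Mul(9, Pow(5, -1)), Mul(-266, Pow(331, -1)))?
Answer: Rational(1649, 1655) ≈ 0.99637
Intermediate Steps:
Add(Mul(9, Pow(5, -1)), Mul(-266, Pow(331, -1))) = Add(Mul(9, Rational(1, 5)), Mul(-266, Rational(1, 331))) = Add(Rational(9, 5), Rational(-266, 331)) = Rational(1649, 1655)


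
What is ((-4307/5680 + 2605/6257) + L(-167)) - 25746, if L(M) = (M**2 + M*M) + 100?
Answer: 1070871895821/35539760 ≈ 30132.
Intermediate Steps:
L(M) = 100 + 2*M**2 (L(M) = (M**2 + M**2) + 100 = 2*M**2 + 100 = 100 + 2*M**2)
((-4307/5680 + 2605/6257) + L(-167)) - 25746 = ((-4307/5680 + 2605/6257) + (100 + 2*(-167)**2)) - 25746 = ((-4307*1/5680 + 2605*(1/6257)) + (100 + 2*27889)) - 25746 = ((-4307/5680 + 2605/6257) + (100 + 55778)) - 25746 = (-12152499/35539760 + 55878) - 25746 = 1985878556781/35539760 - 25746 = 1070871895821/35539760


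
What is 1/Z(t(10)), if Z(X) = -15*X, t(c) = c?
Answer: -1/150 ≈ -0.0066667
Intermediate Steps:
1/Z(t(10)) = 1/(-15*10) = 1/(-150) = -1/150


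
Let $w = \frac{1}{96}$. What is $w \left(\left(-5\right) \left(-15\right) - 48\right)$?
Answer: $\frac{9}{32} \approx 0.28125$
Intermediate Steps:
$w = \frac{1}{96} \approx 0.010417$
$w \left(\left(-5\right) \left(-15\right) - 48\right) = \frac{\left(-5\right) \left(-15\right) - 48}{96} = \frac{75 - 48}{96} = \frac{1}{96} \cdot 27 = \frac{9}{32}$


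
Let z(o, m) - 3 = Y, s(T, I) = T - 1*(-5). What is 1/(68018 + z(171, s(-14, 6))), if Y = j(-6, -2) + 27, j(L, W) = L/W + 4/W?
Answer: 1/68049 ≈ 1.4695e-5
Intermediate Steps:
j(L, W) = 4/W + L/W
s(T, I) = 5 + T (s(T, I) = T + 5 = 5 + T)
Y = 28 (Y = (4 - 6)/(-2) + 27 = -1/2*(-2) + 27 = 1 + 27 = 28)
z(o, m) = 31 (z(o, m) = 3 + 28 = 31)
1/(68018 + z(171, s(-14, 6))) = 1/(68018 + 31) = 1/68049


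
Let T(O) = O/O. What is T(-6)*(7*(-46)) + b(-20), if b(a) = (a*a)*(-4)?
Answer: -1922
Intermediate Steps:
b(a) = -4*a**2 (b(a) = a**2*(-4) = -4*a**2)
T(O) = 1
T(-6)*(7*(-46)) + b(-20) = 1*(7*(-46)) - 4*(-20)**2 = 1*(-322) - 4*400 = -322 - 1600 = -1922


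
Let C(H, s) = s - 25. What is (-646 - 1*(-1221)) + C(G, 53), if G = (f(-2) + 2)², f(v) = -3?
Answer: 603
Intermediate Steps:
G = 1 (G = (-3 + 2)² = (-1)² = 1)
C(H, s) = -25 + s
(-646 - 1*(-1221)) + C(G, 53) = (-646 - 1*(-1221)) + (-25 + 53) = (-646 + 1221) + 28 = 575 + 28 = 603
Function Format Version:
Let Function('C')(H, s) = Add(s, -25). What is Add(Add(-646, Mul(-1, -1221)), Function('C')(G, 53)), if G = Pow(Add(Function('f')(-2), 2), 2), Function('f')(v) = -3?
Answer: 603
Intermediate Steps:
G = 1 (G = Pow(Add(-3, 2), 2) = Pow(-1, 2) = 1)
Function('C')(H, s) = Add(-25, s)
Add(Add(-646, Mul(-1, -1221)), Function('C')(G, 53)) = Add(Add(-646, Mul(-1, -1221)), Add(-25, 53)) = Add(Add(-646, 1221), 28) = Add(575, 28) = 603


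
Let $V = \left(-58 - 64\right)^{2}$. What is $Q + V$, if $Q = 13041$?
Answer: $27925$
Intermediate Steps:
$V = 14884$ ($V = \left(-122\right)^{2} = 14884$)
$Q + V = 13041 + 14884 = 27925$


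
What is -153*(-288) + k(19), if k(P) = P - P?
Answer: 44064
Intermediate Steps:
k(P) = 0
-153*(-288) + k(19) = -153*(-288) + 0 = 44064 + 0 = 44064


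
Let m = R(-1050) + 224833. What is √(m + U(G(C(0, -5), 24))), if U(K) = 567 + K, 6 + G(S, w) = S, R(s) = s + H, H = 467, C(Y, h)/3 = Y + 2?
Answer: √224817 ≈ 474.15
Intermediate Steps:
C(Y, h) = 6 + 3*Y (C(Y, h) = 3*(Y + 2) = 3*(2 + Y) = 6 + 3*Y)
R(s) = 467 + s (R(s) = s + 467 = 467 + s)
G(S, w) = -6 + S
m = 224250 (m = (467 - 1050) + 224833 = -583 + 224833 = 224250)
√(m + U(G(C(0, -5), 24))) = √(224250 + (567 + (-6 + (6 + 3*0)))) = √(224250 + (567 + (-6 + (6 + 0)))) = √(224250 + (567 + (-6 + 6))) = √(224250 + (567 + 0)) = √(224250 + 567) = √224817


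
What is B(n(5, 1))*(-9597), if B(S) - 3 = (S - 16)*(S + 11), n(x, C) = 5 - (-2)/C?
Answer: 1525923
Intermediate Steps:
n(x, C) = 5 + 2/C
B(S) = 3 + (-16 + S)*(11 + S) (B(S) = 3 + (S - 16)*(S + 11) = 3 + (-16 + S)*(11 + S))
B(n(5, 1))*(-9597) = (-173 + (5 + 2/1)**2 - 5*(5 + 2/1))*(-9597) = (-173 + (5 + 2*1)**2 - 5*(5 + 2*1))*(-9597) = (-173 + (5 + 2)**2 - 5*(5 + 2))*(-9597) = (-173 + 7**2 - 5*7)*(-9597) = (-173 + 49 - 35)*(-9597) = -159*(-9597) = 1525923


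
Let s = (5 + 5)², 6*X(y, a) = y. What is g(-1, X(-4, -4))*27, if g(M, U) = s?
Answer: 2700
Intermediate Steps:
X(y, a) = y/6
s = 100 (s = 10² = 100)
g(M, U) = 100
g(-1, X(-4, -4))*27 = 100*27 = 2700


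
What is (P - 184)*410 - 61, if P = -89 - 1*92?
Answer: -149711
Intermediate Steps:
P = -181 (P = -89 - 92 = -181)
(P - 184)*410 - 61 = (-181 - 184)*410 - 61 = -365*410 - 61 = -149650 - 61 = -149711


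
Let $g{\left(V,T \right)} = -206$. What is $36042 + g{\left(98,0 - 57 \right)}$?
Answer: $35836$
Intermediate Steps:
$36042 + g{\left(98,0 - 57 \right)} = 36042 - 206 = 35836$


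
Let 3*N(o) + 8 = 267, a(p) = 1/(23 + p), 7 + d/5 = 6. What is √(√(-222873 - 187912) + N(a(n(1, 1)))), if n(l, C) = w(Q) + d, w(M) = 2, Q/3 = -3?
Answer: √(777 + 9*I*√410785)/3 ≈ 19.145 + 16.739*I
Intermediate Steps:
d = -5 (d = -35 + 5*6 = -35 + 30 = -5)
Q = -9 (Q = 3*(-3) = -9)
n(l, C) = -3 (n(l, C) = 2 - 5 = -3)
N(o) = 259/3 (N(o) = -8/3 + (⅓)*267 = -8/3 + 89 = 259/3)
√(√(-222873 - 187912) + N(a(n(1, 1)))) = √(√(-222873 - 187912) + 259/3) = √(√(-410785) + 259/3) = √(I*√410785 + 259/3) = √(259/3 + I*√410785)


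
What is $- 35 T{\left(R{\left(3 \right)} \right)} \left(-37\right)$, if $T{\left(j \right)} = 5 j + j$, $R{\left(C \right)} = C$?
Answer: $23310$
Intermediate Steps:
$T{\left(j \right)} = 6 j$
$- 35 T{\left(R{\left(3 \right)} \right)} \left(-37\right) = - 35 \cdot 6 \cdot 3 \left(-37\right) = \left(-35\right) 18 \left(-37\right) = \left(-630\right) \left(-37\right) = 23310$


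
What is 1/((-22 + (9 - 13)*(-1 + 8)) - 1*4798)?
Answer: -1/4848 ≈ -0.00020627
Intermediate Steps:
1/((-22 + (9 - 13)*(-1 + 8)) - 1*4798) = 1/((-22 - 4*7) - 4798) = 1/((-22 - 28) - 4798) = 1/(-50 - 4798) = 1/(-4848) = -1/4848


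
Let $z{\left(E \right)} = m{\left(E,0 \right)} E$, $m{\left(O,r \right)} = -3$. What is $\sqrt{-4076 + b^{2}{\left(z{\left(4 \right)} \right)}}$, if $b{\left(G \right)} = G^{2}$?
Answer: $14 \sqrt{85} \approx 129.07$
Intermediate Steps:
$z{\left(E \right)} = - 3 E$
$\sqrt{-4076 + b^{2}{\left(z{\left(4 \right)} \right)}} = \sqrt{-4076 + \left(\left(\left(-3\right) 4\right)^{2}\right)^{2}} = \sqrt{-4076 + \left(\left(-12\right)^{2}\right)^{2}} = \sqrt{-4076 + 144^{2}} = \sqrt{-4076 + 20736} = \sqrt{16660} = 14 \sqrt{85}$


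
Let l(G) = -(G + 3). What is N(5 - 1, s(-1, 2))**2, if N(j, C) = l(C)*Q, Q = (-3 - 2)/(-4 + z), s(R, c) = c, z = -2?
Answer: 625/36 ≈ 17.361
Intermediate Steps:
l(G) = -3 - G (l(G) = -(3 + G) = -3 - G)
Q = 5/6 (Q = (-3 - 2)/(-4 - 2) = -5/(-6) = -5*(-1/6) = 5/6 ≈ 0.83333)
N(j, C) = -5/2 - 5*C/6 (N(j, C) = (-3 - C)*(5/6) = -5/2 - 5*C/6)
N(5 - 1, s(-1, 2))**2 = (-5/2 - 5/6*2)**2 = (-5/2 - 5/3)**2 = (-25/6)**2 = 625/36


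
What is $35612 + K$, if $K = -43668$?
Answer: $-8056$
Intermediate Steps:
$35612 + K = 35612 - 43668 = -8056$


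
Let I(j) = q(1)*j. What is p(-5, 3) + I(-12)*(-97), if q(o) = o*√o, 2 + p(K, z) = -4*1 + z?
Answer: 1161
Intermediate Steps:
p(K, z) = -6 + z (p(K, z) = -2 + (-4*1 + z) = -2 + (-4 + z) = -6 + z)
q(o) = o^(3/2)
I(j) = j (I(j) = 1^(3/2)*j = 1*j = j)
p(-5, 3) + I(-12)*(-97) = (-6 + 3) - 12*(-97) = -3 + 1164 = 1161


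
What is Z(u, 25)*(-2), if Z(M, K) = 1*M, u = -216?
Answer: 432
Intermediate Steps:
Z(M, K) = M
Z(u, 25)*(-2) = -216*(-2) = 432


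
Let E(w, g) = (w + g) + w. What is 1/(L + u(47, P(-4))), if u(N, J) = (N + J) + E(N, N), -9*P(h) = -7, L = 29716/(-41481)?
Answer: 4609/866775 ≈ 0.0053174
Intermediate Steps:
E(w, g) = g + 2*w (E(w, g) = (g + w) + w = g + 2*w)
L = -29716/41481 (L = 29716*(-1/41481) = -29716/41481 ≈ -0.71638)
P(h) = 7/9 (P(h) = -1/9*(-7) = 7/9)
u(N, J) = J + 4*N (u(N, J) = (N + J) + (N + 2*N) = (J + N) + 3*N = J + 4*N)
1/(L + u(47, P(-4))) = 1/(-29716/41481 + (7/9 + 4*47)) = 1/(-29716/41481 + (7/9 + 188)) = 1/(-29716/41481 + 1699/9) = 1/(866775/4609) = 4609/866775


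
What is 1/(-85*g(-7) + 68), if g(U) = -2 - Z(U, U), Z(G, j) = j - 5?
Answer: -1/782 ≈ -0.0012788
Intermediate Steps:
Z(G, j) = -5 + j
g(U) = 3 - U (g(U) = -2 - (-5 + U) = -2 + (5 - U) = 3 - U)
1/(-85*g(-7) + 68) = 1/(-85*(3 - 1*(-7)) + 68) = 1/(-85*(3 + 7) + 68) = 1/(-85*10 + 68) = 1/(-850 + 68) = 1/(-782) = -1/782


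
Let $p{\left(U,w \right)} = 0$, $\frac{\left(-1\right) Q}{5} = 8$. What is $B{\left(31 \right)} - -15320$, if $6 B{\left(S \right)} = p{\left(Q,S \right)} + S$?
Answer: $\frac{91951}{6} \approx 15325.0$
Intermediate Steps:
$Q = -40$ ($Q = \left(-5\right) 8 = -40$)
$B{\left(S \right)} = \frac{S}{6}$ ($B{\left(S \right)} = \frac{0 + S}{6} = \frac{S}{6}$)
$B{\left(31 \right)} - -15320 = \frac{1}{6} \cdot 31 - -15320 = \frac{31}{6} + 15320 = \frac{91951}{6}$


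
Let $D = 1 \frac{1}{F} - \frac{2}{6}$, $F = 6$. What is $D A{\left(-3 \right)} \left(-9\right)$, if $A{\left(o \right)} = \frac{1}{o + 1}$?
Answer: $- \frac{3}{4} \approx -0.75$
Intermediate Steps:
$A{\left(o \right)} = \frac{1}{1 + o}$
$D = - \frac{1}{6}$ ($D = 1 \cdot \frac{1}{6} - \frac{2}{6} = 1 \cdot \frac{1}{6} - \frac{1}{3} = \frac{1}{6} - \frac{1}{3} = - \frac{1}{6} \approx -0.16667$)
$D A{\left(-3 \right)} \left(-9\right) = - \frac{1}{6 \left(1 - 3\right)} \left(-9\right) = - \frac{1}{6 \left(-2\right)} \left(-9\right) = \left(- \frac{1}{6}\right) \left(- \frac{1}{2}\right) \left(-9\right) = \frac{1}{12} \left(-9\right) = - \frac{3}{4}$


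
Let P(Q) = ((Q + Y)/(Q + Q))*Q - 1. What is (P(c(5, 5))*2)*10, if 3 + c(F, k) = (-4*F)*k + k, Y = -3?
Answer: -1030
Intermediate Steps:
c(F, k) = -3 + k - 4*F*k (c(F, k) = -3 + ((-4*F)*k + k) = -3 + (-4*F*k + k) = -3 + (k - 4*F*k) = -3 + k - 4*F*k)
P(Q) = -5/2 + Q/2 (P(Q) = ((Q - 3)/(Q + Q))*Q - 1 = ((-3 + Q)/((2*Q)))*Q - 1 = ((-3 + Q)*(1/(2*Q)))*Q - 1 = ((-3 + Q)/(2*Q))*Q - 1 = (-3/2 + Q/2) - 1 = -5/2 + Q/2)
(P(c(5, 5))*2)*10 = ((-5/2 + (-3 + 5 - 4*5*5)/2)*2)*10 = ((-5/2 + (-3 + 5 - 100)/2)*2)*10 = ((-5/2 + (½)*(-98))*2)*10 = ((-5/2 - 49)*2)*10 = -103/2*2*10 = -103*10 = -1030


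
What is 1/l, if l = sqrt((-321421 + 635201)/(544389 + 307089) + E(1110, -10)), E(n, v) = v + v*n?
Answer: -I*sqrt(410951381574)/67568620 ≈ -0.0094875*I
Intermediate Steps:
E(n, v) = v + n*v
l = 70*I*sqrt(410951381574)/425739 (l = sqrt((-321421 + 635201)/(544389 + 307089) - 10*(1 + 1110)) = sqrt(313780/851478 - 10*1111) = sqrt(313780*(1/851478) - 11110) = sqrt(156890/425739 - 11110) = sqrt(-4729803400/425739) = 70*I*sqrt(410951381574)/425739 ≈ 105.4*I)
1/l = 1/(70*I*sqrt(410951381574)/425739) = -I*sqrt(410951381574)/67568620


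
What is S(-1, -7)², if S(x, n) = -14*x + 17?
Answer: 961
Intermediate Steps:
S(x, n) = 17 - 14*x
S(-1, -7)² = (17 - 14*(-1))² = (17 + 14)² = 31² = 961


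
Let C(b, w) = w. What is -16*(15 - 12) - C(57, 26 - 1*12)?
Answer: -62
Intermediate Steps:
-16*(15 - 12) - C(57, 26 - 1*12) = -16*(15 - 12) - (26 - 1*12) = -16*3 - (26 - 12) = -48 - 1*14 = -48 - 14 = -62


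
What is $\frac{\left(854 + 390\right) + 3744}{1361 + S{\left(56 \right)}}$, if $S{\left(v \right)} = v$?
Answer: $\frac{4988}{1417} \approx 3.5201$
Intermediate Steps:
$\frac{\left(854 + 390\right) + 3744}{1361 + S{\left(56 \right)}} = \frac{\left(854 + 390\right) + 3744}{1361 + 56} = \frac{1244 + 3744}{1417} = 4988 \cdot \frac{1}{1417} = \frac{4988}{1417}$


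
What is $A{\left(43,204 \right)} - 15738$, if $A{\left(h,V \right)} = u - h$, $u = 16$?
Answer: $-15765$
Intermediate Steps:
$A{\left(h,V \right)} = 16 - h$
$A{\left(43,204 \right)} - 15738 = \left(16 - 43\right) - 15738 = -27 - 15738 = -15765$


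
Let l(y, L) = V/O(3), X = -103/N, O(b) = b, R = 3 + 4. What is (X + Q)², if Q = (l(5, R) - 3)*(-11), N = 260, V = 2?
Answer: 388523521/608400 ≈ 638.60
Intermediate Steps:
R = 7
X = -103/260 ≈ -0.39615
l(y, L) = ⅔ (l(y, L) = 2/3 = 2*(⅓) = ⅔)
Q = 77/3 (Q = (⅔ - 3)*(-11) = -7/3*(-11) = 77/3 ≈ 25.667)
(X + Q)² = (-103/260 + 77/3)² = (19711/780)² = 388523521/608400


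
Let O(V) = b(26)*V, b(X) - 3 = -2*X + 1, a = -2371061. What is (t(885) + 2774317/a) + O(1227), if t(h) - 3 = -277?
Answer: -20042636241/338723 ≈ -59171.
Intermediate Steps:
b(X) = 4 - 2*X (b(X) = 3 + (-2*X + 1) = 3 + (1 - 2*X) = 4 - 2*X)
O(V) = -48*V (O(V) = (4 - 2*26)*V = (4 - 52)*V = -48*V)
t(h) = -274 (t(h) = 3 - 277 = -274)
(t(885) + 2774317/a) + O(1227) = (-274 + 2774317/(-2371061)) - 48*1227 = (-274 + 2774317*(-1/2371061)) - 58896 = (-274 - 396331/338723) - 58896 = -93206433/338723 - 58896 = -20042636241/338723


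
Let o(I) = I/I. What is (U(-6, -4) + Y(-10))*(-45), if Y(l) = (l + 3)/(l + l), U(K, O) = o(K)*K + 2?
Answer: 657/4 ≈ 164.25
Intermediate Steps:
o(I) = 1
U(K, O) = 2 + K (U(K, O) = 1*K + 2 = K + 2 = 2 + K)
Y(l) = (3 + l)/(2*l) (Y(l) = (3 + l)/((2*l)) = (3 + l)*(1/(2*l)) = (3 + l)/(2*l))
(U(-6, -4) + Y(-10))*(-45) = ((2 - 6) + (½)*(3 - 10)/(-10))*(-45) = (-4 + (½)*(-⅒)*(-7))*(-45) = (-4 + 7/20)*(-45) = -73/20*(-45) = 657/4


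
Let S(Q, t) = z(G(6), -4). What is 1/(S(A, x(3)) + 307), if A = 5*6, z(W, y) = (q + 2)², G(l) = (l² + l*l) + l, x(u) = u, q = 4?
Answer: 1/343 ≈ 0.0029155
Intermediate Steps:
G(l) = l + 2*l² (G(l) = (l² + l²) + l = 2*l² + l = l + 2*l²)
z(W, y) = 36 (z(W, y) = (4 + 2)² = 6² = 36)
A = 30
S(Q, t) = 36
1/(S(A, x(3)) + 307) = 1/(36 + 307) = 1/343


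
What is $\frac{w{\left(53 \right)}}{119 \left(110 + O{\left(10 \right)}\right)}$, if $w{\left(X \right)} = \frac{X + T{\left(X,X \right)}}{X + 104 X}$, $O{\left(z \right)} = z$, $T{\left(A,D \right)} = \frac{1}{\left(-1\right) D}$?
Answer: $\frac{39}{58497425} \approx 6.667 \cdot 10^{-7}$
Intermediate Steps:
$T{\left(A,D \right)} = - \frac{1}{D}$
$w{\left(X \right)} = \frac{X - \frac{1}{X}}{105 X}$ ($w{\left(X \right)} = \frac{X - \frac{1}{X}}{X + 104 X} = \frac{X - \frac{1}{X}}{105 X}$)
$\frac{w{\left(53 \right)}}{119 \left(110 + O{\left(10 \right)}\right)} = \frac{\frac{1}{105} \cdot \frac{1}{2809} \left(-1 + 53^{2}\right)}{119 \left(110 + 10\right)} = \frac{\frac{1}{105} \cdot \frac{1}{2809} \left(-1 + 2809\right)}{119 \cdot 120} = \frac{\frac{1}{105} \cdot \frac{1}{2809} \cdot 2808}{14280} = \frac{936}{98315} \cdot \frac{1}{14280} = \frac{39}{58497425}$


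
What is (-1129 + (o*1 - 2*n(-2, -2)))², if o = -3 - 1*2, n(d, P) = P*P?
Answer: 1304164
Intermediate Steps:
n(d, P) = P²
o = -5 (o = -3 - 2 = -5)
(-1129 + (o*1 - 2*n(-2, -2)))² = (-1129 + (-5*1 - 2*(-2)²))² = (-1129 + (-5 - 2*4))² = (-1129 + (-5 - 8))² = (-1129 - 13)² = (-1142)² = 1304164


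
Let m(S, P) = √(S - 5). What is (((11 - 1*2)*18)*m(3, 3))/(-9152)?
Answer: -81*I*√2/4576 ≈ -0.025033*I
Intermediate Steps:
m(S, P) = √(-5 + S)
(((11 - 1*2)*18)*m(3, 3))/(-9152) = (((11 - 1*2)*18)*√(-5 + 3))/(-9152) = (((11 - 2)*18)*√(-2))*(-1/9152) = ((9*18)*(I*√2))*(-1/9152) = (162*(I*√2))*(-1/9152) = (162*I*√2)*(-1/9152) = -81*I*√2/4576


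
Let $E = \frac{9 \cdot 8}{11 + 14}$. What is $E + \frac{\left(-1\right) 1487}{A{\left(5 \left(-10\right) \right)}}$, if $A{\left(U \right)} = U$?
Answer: $\frac{1631}{50} \approx 32.62$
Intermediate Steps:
$E = \frac{72}{25} \approx 2.88$
$E + \frac{\left(-1\right) 1487}{A{\left(5 \left(-10\right) \right)}} = \frac{72}{25} + \frac{\left(-1\right) 1487}{5 \left(-10\right)} = \frac{72}{25} - \frac{1487}{-50} = \frac{72}{25} - - \frac{1487}{50} = \frac{72}{25} + \frac{1487}{50} = \frac{1631}{50}$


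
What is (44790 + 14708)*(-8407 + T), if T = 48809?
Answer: 2403838196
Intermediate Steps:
(44790 + 14708)*(-8407 + T) = (44790 + 14708)*(-8407 + 48809) = 59498*40402 = 2403838196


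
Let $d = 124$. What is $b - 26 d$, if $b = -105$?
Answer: $-3329$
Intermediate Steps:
$b - 26 d = -105 - 3224 = -3329$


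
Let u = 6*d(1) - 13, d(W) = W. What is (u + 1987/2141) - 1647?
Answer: -3539227/2141 ≈ -1653.1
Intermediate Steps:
u = -7 (u = 6*1 - 13 = 6 - 13 = -7)
(u + 1987/2141) - 1647 = (-7 + 1987/2141) - 1647 = -13000/2141 - 1647 = -3539227/2141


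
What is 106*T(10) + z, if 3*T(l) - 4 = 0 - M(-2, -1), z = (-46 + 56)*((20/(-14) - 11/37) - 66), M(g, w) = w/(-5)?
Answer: -2109524/3885 ≈ -542.99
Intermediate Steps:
M(g, w) = -w/5 (M(g, w) = w*(-1/5) = -w/5)
z = -175410/259 (z = 10*((20*(-1/14) - 11*1/37) - 66) = 10*((-10/7 - 11/37) - 66) = 10*(-447/259 - 66) = 10*(-17541/259) = -175410/259 ≈ -677.26)
T(l) = 19/15 (T(l) = 4/3 + (0 - (-1)*(-1)/5)/3 = 4/3 + (0 - 1*1/5)/3 = 4/3 + (0 - 1/5)/3 = 4/3 + (1/3)*(-1/5) = 4/3 - 1/15 = 19/15)
106*T(10) + z = 106*(19/15) - 175410/259 = 2014/15 - 175410/259 = -2109524/3885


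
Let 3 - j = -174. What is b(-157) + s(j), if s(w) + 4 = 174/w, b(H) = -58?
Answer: -3600/59 ≈ -61.017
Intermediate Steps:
j = 177 (j = 3 - 1*(-174) = 3 + 174 = 177)
s(w) = -4 + 174/w
b(-157) + s(j) = -58 + (-4 + 174/177) = -58 + (-4 + 174*(1/177)) = -58 + (-4 + 58/59) = -58 - 178/59 = -3600/59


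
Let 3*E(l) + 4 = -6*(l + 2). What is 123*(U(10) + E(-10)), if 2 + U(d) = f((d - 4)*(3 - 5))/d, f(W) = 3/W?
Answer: 62197/40 ≈ 1554.9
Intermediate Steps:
E(l) = -16/3 - 2*l (E(l) = -4/3 + (-6*(l + 2))/3 = -4/3 + (-6*(2 + l))/3 = -4/3 + (-12 - 6*l)/3 = -4/3 + (-4 - 2*l) = -16/3 - 2*l)
U(d) = -2 + 3/(d*(8 - 2*d)) (U(d) = -2 + (3/(((d - 4)*(3 - 5))))/d = -2 + (3/(((-4 + d)*(-2))))/d = -2 + (3/(8 - 2*d))/d = -2 + 3/(d*(8 - 2*d)))
123*(U(10) + E(-10)) = 123*((1/2)*(-3 - 4*10*(-4 + 10))/(10*(-4 + 10)) + (-16/3 - 2*(-10))) = 123*((1/2)*(1/10)*(-3 - 4*10*6)/6 + (-16/3 + 20)) = 123*((1/2)*(1/10)*(1/6)*(-3 - 240) + 44/3) = 123*((1/2)*(1/10)*(1/6)*(-243) + 44/3) = 123*(-81/40 + 44/3) = 123*(1517/120) = 62197/40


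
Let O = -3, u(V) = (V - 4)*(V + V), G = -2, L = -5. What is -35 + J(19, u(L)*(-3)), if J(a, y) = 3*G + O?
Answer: -44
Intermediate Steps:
u(V) = 2*V*(-4 + V) (u(V) = (-4 + V)*(2*V) = 2*V*(-4 + V))
J(a, y) = -9 (J(a, y) = 3*(-2) - 3 = -6 - 3 = -9)
-35 + J(19, u(L)*(-3)) = -35 - 9 = -44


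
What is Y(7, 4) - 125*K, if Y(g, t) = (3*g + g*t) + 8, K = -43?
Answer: 5432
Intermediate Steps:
Y(g, t) = 8 + 3*g + g*t
Y(7, 4) - 125*K = (8 + 3*7 + 7*4) - 125*(-43) = (8 + 21 + 28) + 5375 = 57 + 5375 = 5432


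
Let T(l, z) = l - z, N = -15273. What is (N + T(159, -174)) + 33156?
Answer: 18216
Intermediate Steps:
(N + T(159, -174)) + 33156 = (-15273 + (159 - 1*(-174))) + 33156 = (-15273 + (159 + 174)) + 33156 = (-15273 + 333) + 33156 = -14940 + 33156 = 18216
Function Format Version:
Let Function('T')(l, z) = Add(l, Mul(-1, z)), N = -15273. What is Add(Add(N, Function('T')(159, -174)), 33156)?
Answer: 18216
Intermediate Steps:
Add(Add(N, Function('T')(159, -174)), 33156) = Add(Add(-15273, Add(159, Mul(-1, -174))), 33156) = Add(Add(-15273, Add(159, 174)), 33156) = Add(Add(-15273, 333), 33156) = Add(-14940, 33156) = 18216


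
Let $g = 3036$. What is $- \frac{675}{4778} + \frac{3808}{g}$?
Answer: $\frac{4036331}{3626502} \approx 1.113$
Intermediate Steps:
$- \frac{675}{4778} + \frac{3808}{g} = - \frac{675}{4778} + \frac{3808}{3036} = \left(-675\right) \frac{1}{4778} + 3808 \cdot \frac{1}{3036} = - \frac{675}{4778} + \frac{952}{759} = \frac{4036331}{3626502}$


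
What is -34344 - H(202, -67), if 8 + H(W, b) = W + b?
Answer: -34471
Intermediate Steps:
H(W, b) = -8 + W + b (H(W, b) = -8 + (W + b) = -8 + W + b)
-34344 - H(202, -67) = -34344 - (-8 + 202 - 67) = -34344 - 1*127 = -34344 - 127 = -34471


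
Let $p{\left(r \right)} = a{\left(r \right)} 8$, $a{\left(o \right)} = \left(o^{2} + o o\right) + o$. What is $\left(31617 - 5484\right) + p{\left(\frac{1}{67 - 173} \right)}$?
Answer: $\frac{73407389}{2809} \approx 26133.0$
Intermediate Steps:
$a{\left(o \right)} = o + 2 o^{2}$ ($a{\left(o \right)} = \left(o^{2} + o^{2}\right) + o = 2 o^{2} + o = o + 2 o^{2}$)
$p{\left(r \right)} = 8 r \left(1 + 2 r\right)$ ($p{\left(r \right)} = r \left(1 + 2 r\right) 8 = 8 r \left(1 + 2 r\right)$)
$\left(31617 - 5484\right) + p{\left(\frac{1}{67 - 173} \right)} = \left(31617 - 5484\right) + \frac{8 \left(1 + \frac{2}{67 - 173}\right)}{67 - 173} = 26133 + \frac{8 \left(1 + \frac{2}{-106}\right)}{-106} = 26133 + 8 \left(- \frac{1}{106}\right) \left(1 + 2 \left(- \frac{1}{106}\right)\right) = 26133 + 8 \left(- \frac{1}{106}\right) \left(1 - \frac{1}{53}\right) = 26133 + 8 \left(- \frac{1}{106}\right) \frac{52}{53} = 26133 - \frac{208}{2809} = \frac{73407389}{2809}$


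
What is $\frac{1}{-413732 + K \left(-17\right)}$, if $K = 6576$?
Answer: $- \frac{1}{525524} \approx -1.9029 \cdot 10^{-6}$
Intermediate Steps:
$\frac{1}{-413732 + K \left(-17\right)} = \frac{1}{-413732 + 6576 \left(-17\right)} = \frac{1}{-413732 - 111792} = \frac{1}{-525524} = - \frac{1}{525524}$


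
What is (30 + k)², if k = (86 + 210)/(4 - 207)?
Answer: 33570436/41209 ≈ 814.64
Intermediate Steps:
k = -296/203 (k = 296/(-203) = 296*(-1/203) = -296/203 ≈ -1.4581)
(30 + k)² = (30 - 296/203)² = (5794/203)² = 33570436/41209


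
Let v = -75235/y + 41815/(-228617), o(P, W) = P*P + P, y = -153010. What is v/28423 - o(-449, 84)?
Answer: -39999319454014165095/198851214286582 ≈ -2.0115e+5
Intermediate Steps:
o(P, W) = P + P**2 (o(P, W) = P**2 + P = P + P**2)
v = 2160377369/6996137434 (v = -75235/(-153010) + 41815/(-228617) = -75235*(-1/153010) + 41815*(-1/228617) = 15047/30602 - 41815/228617 = 2160377369/6996137434 ≈ 0.30880)
v/28423 - o(-449, 84) = (2160377369/6996137434)/28423 - (-449)*(1 - 449) = (2160377369/6996137434)*(1/28423) - (-449)*(-448) = 2160377369/198851214286582 - 1*201152 = 2160377369/198851214286582 - 201152 = -39999319454014165095/198851214286582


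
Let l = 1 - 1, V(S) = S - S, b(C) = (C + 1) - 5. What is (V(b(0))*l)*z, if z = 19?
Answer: 0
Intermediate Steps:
b(C) = -4 + C (b(C) = (1 + C) - 5 = -4 + C)
V(S) = 0
l = 0
(V(b(0))*l)*z = (0*0)*19 = 0*19 = 0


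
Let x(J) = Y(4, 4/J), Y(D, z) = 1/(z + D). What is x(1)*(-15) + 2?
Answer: ⅛ ≈ 0.12500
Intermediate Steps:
Y(D, z) = 1/(D + z)
x(J) = 1/(4 + 4/J)
x(1)*(-15) + 2 = ((¼)*1/(1 + 1))*(-15) + 2 = ((¼)*1/2)*(-15) + 2 = ((¼)*1*(½))*(-15) + 2 = (⅛)*(-15) + 2 = -15/8 + 2 = ⅛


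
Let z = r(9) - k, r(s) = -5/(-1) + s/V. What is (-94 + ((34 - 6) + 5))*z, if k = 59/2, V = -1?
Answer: 4087/2 ≈ 2043.5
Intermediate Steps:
r(s) = 5 - s (r(s) = -5/(-1) + s/(-1) = -5*(-1) + s*(-1) = 5 - s)
k = 59/2 (k = 59*(½) = 59/2 ≈ 29.500)
z = -67/2 (z = (5 - 1*9) - 1*59/2 = (5 - 9) - 59/2 = -4 - 59/2 = -67/2 ≈ -33.500)
(-94 + ((34 - 6) + 5))*z = (-94 + ((34 - 6) + 5))*(-67/2) = (-94 + (28 + 5))*(-67/2) = (-94 + 33)*(-67/2) = -61*(-67/2) = 4087/2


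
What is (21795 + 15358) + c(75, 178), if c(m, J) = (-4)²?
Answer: 37169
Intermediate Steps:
c(m, J) = 16
(21795 + 15358) + c(75, 178) = (21795 + 15358) + 16 = 37153 + 16 = 37169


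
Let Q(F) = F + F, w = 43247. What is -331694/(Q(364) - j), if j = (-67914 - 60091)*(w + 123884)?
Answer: -331694/21393604383 ≈ -1.5504e-5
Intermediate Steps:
j = -21393603655 (j = (-67914 - 60091)*(43247 + 123884) = -128005*167131 = -21393603655)
Q(F) = 2*F
-331694/(Q(364) - j) = -331694/(2*364 - 1*(-21393603655)) = -331694/(728 + 21393603655) = -331694/21393604383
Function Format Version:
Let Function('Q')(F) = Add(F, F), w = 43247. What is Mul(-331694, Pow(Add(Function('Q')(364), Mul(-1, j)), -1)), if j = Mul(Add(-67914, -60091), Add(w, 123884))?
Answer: Rational(-331694, 21393604383) ≈ -1.5504e-5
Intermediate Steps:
j = -21393603655 (j = Mul(Add(-67914, -60091), Add(43247, 123884)) = Mul(-128005, 167131) = -21393603655)
Function('Q')(F) = Mul(2, F)
Mul(-331694, Pow(Add(Function('Q')(364), Mul(-1, j)), -1)) = Mul(-331694, Pow(Add(Mul(2, 364), Mul(-1, -21393603655)), -1)) = Mul(-331694, Pow(Add(728, 21393603655), -1)) = Mul(-331694, Pow(21393604383, -1)) = Mul(-331694, Rational(1, 21393604383)) = Rational(-331694, 21393604383)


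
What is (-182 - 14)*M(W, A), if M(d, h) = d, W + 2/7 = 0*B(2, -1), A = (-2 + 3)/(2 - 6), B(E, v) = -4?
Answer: 56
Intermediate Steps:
A = -¼ (A = 1/(-4) = 1*(-¼) = -¼ ≈ -0.25000)
W = -2/7 (W = -2/7 + 0*(-4) = -2/7 + 0 = -2/7 ≈ -0.28571)
(-182 - 14)*M(W, A) = (-182 - 14)*(-2/7) = -196*(-2/7) = 56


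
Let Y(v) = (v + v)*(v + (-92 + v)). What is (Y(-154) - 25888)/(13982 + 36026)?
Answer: 12164/6251 ≈ 1.9459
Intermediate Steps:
Y(v) = 2*v*(-92 + 2*v) (Y(v) = (2*v)*(-92 + 2*v) = 2*v*(-92 + 2*v))
(Y(-154) - 25888)/(13982 + 36026) = (4*(-154)*(-46 - 154) - 25888)/(13982 + 36026) = (4*(-154)*(-200) - 25888)/50008 = (123200 - 25888)*(1/50008) = 97312*(1/50008) = 12164/6251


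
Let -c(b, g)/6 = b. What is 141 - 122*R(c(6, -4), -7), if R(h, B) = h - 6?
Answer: 5265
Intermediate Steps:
c(b, g) = -6*b
R(h, B) = -6 + h
141 - 122*R(c(6, -4), -7) = 141 - 122*(-6 - 6*6) = 141 - 122*(-6 - 36) = 141 - 122*(-42) = 141 + 5124 = 5265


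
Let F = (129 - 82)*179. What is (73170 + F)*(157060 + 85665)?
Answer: 19802233675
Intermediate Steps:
F = 8413 (F = 47*179 = 8413)
(73170 + F)*(157060 + 85665) = (73170 + 8413)*(157060 + 85665) = 81583*242725 = 19802233675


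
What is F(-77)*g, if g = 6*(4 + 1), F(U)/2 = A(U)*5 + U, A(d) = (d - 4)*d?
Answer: 1866480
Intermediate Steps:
A(d) = d*(-4 + d) (A(d) = (-4 + d)*d = d*(-4 + d))
F(U) = 2*U + 10*U*(-4 + U) (F(U) = 2*((U*(-4 + U))*5 + U) = 2*(5*U*(-4 + U) + U) = 2*(U + 5*U*(-4 + U)) = 2*U + 10*U*(-4 + U))
g = 30 (g = 6*5 = 30)
F(-77)*g = (2*(-77)*(-19 + 5*(-77)))*30 = (2*(-77)*(-19 - 385))*30 = (2*(-77)*(-404))*30 = 62216*30 = 1866480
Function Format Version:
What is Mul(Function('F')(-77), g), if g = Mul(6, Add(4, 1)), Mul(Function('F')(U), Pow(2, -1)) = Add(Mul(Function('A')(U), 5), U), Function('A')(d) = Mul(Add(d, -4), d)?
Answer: 1866480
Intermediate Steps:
Function('A')(d) = Mul(d, Add(-4, d)) (Function('A')(d) = Mul(Add(-4, d), d) = Mul(d, Add(-4, d)))
Function('F')(U) = Add(Mul(2, U), Mul(10, U, Add(-4, U))) (Function('F')(U) = Mul(2, Add(Mul(Mul(U, Add(-4, U)), 5), U)) = Mul(2, Add(Mul(5, U, Add(-4, U)), U)) = Mul(2, Add(U, Mul(5, U, Add(-4, U)))) = Add(Mul(2, U), Mul(10, U, Add(-4, U))))
g = 30 (g = Mul(6, 5) = 30)
Mul(Function('F')(-77), g) = Mul(Mul(2, -77, Add(-19, Mul(5, -77))), 30) = Mul(Mul(2, -77, Add(-19, -385)), 30) = Mul(Mul(2, -77, -404), 30) = Mul(62216, 30) = 1866480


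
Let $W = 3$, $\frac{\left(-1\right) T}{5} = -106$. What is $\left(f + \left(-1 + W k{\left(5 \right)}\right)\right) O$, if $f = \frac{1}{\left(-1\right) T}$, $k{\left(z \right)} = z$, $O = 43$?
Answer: $\frac{319017}{530} \approx 601.92$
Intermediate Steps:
$T = 530$ ($T = \left(-5\right) \left(-106\right) = 530$)
$f = - \frac{1}{530}$ ($f = \frac{1}{\left(-1\right) 530} = \frac{1}{-530} = - \frac{1}{530} \approx -0.0018868$)
$\left(f + \left(-1 + W k{\left(5 \right)}\right)\right) O = \left(- \frac{1}{530} + \left(-1 + 3 \cdot 5\right)\right) 43 = \left(- \frac{1}{530} + \left(-1 + 15\right)\right) 43 = \left(- \frac{1}{530} + 14\right) 43 = \frac{7419}{530} \cdot 43 = \frac{319017}{530}$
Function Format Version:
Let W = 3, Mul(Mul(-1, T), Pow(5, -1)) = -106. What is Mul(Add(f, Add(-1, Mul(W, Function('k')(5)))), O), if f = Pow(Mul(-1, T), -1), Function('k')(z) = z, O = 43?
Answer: Rational(319017, 530) ≈ 601.92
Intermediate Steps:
T = 530 (T = Mul(-5, -106) = 530)
f = Rational(-1, 530) (f = Pow(Mul(-1, 530), -1) = Pow(-530, -1) = Rational(-1, 530) ≈ -0.0018868)
Mul(Add(f, Add(-1, Mul(W, Function('k')(5)))), O) = Mul(Add(Rational(-1, 530), Add(-1, Mul(3, 5))), 43) = Mul(Add(Rational(-1, 530), Add(-1, 15)), 43) = Mul(Add(Rational(-1, 530), 14), 43) = Mul(Rational(7419, 530), 43) = Rational(319017, 530)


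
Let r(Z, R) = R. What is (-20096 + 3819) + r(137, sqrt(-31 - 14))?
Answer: -16277 + 3*I*sqrt(5) ≈ -16277.0 + 6.7082*I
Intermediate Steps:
(-20096 + 3819) + r(137, sqrt(-31 - 14)) = (-20096 + 3819) + sqrt(-31 - 14) = -16277 + sqrt(-45) = -16277 + 3*I*sqrt(5)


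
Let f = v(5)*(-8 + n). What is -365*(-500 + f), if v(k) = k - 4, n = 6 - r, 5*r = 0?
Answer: 183230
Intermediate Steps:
r = 0 (r = (⅕)*0 = 0)
n = 6 (n = 6 - 1*0 = 6 + 0 = 6)
v(k) = -4 + k
f = -2 (f = (-4 + 5)*(-8 + 6) = 1*(-2) = -2)
-365*(-500 + f) = -365*(-500 - 2) = -365*(-502) = 183230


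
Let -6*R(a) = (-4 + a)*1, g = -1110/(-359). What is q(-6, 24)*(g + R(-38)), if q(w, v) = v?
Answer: 86952/359 ≈ 242.21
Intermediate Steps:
g = 1110/359 (g = -1110*(-1/359) = 1110/359 ≈ 3.0919)
R(a) = 2/3 - a/6 (R(a) = -(-4 + a)/6 = 2/3 - a/6)
q(-6, 24)*(g + R(-38)) = 24*(1110/359 + (2/3 - 1/6*(-38))) = 24*(1110/359 + (2/3 + 19/3)) = 24*(1110/359 + 7) = 24*(3623/359) = 86952/359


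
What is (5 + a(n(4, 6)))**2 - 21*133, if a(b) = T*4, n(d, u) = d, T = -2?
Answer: -2784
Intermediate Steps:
a(b) = -8 (a(b) = -2*4 = -8)
(5 + a(n(4, 6)))**2 - 21*133 = (5 - 8)**2 - 21*133 = (-3)**2 - 2793 = 9 - 2793 = -2784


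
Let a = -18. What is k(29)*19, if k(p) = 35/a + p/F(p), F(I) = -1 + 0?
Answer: -10583/18 ≈ -587.94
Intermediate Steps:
F(I) = -1
k(p) = -35/18 - p (k(p) = 35/(-18) + p/(-1) = 35*(-1/18) + p*(-1) = -35/18 - p)
k(29)*19 = (-35/18 - 1*29)*19 = (-35/18 - 29)*19 = -557/18*19 = -10583/18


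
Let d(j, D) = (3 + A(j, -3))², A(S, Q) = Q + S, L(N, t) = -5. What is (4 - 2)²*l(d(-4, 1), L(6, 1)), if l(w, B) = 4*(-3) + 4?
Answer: -32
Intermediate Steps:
d(j, D) = j² (d(j, D) = (3 + (-3 + j))² = j²)
l(w, B) = -8 (l(w, B) = -12 + 4 = -8)
(4 - 2)²*l(d(-4, 1), L(6, 1)) = (4 - 2)²*(-8) = 2²*(-8) = 4*(-8) = -32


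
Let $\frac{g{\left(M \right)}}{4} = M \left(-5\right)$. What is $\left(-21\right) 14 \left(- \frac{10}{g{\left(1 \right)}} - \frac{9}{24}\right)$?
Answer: $- \frac{147}{4} \approx -36.75$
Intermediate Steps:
$g{\left(M \right)} = - 20 M$ ($g{\left(M \right)} = 4 M \left(-5\right) = 4 \left(- 5 M\right) = - 20 M$)
$\left(-21\right) 14 \left(- \frac{10}{g{\left(1 \right)}} - \frac{9}{24}\right) = \left(-21\right) 14 \left(- \frac{10}{\left(-20\right) 1} - \frac{9}{24}\right) = - 294 \left(- \frac{10}{-20} - \frac{3}{8}\right) = - 294 \left(\left(-10\right) \left(- \frac{1}{20}\right) - \frac{3}{8}\right) = - 294 \left(\frac{1}{2} - \frac{3}{8}\right) = \left(-294\right) \frac{1}{8} = - \frac{147}{4}$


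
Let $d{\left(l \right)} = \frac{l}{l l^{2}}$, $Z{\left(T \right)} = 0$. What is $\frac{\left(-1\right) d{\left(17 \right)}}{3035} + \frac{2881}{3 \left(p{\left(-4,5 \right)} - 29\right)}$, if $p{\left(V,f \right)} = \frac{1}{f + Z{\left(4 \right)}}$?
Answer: $- \frac{12634842007}{378913680} \approx -33.345$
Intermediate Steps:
$p{\left(V,f \right)} = \frac{1}{f}$ ($p{\left(V,f \right)} = \frac{1}{f + 0} = \frac{1}{f}$)
$d{\left(l \right)} = \frac{1}{l^{2}}$ ($d{\left(l \right)} = \frac{l}{l^{3}} = \frac{1}{l^{2}}$)
$\frac{\left(-1\right) d{\left(17 \right)}}{3035} + \frac{2881}{3 \left(p{\left(-4,5 \right)} - 29\right)} = \frac{\left(-1\right) \frac{1}{289}}{3035} + \frac{2881}{3 \left(\frac{1}{5} - 29\right)} = \left(-1\right) \frac{1}{289} \cdot \frac{1}{3035} + \frac{2881}{3 \left(\frac{1}{5} - 29\right)} = \left(- \frac{1}{289}\right) \frac{1}{3035} + \frac{2881}{3 \left(- \frac{144}{5}\right)} = - \frac{1}{877115} + \frac{2881}{- \frac{432}{5}} = - \frac{1}{877115} + 2881 \left(- \frac{5}{432}\right) = - \frac{1}{877115} - \frac{14405}{432} = - \frac{12634842007}{378913680}$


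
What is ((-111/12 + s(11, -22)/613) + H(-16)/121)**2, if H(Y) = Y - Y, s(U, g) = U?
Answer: 512433769/6012304 ≈ 85.231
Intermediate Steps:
H(Y) = 0
((-111/12 + s(11, -22)/613) + H(-16)/121)**2 = ((-111/12 + 11/613) + 0/121)**2 = ((-111*1/12 + 11*(1/613)) + 0*(1/121))**2 = ((-37/4 + 11/613) + 0)**2 = (-22637/2452 + 0)**2 = (-22637/2452)**2 = 512433769/6012304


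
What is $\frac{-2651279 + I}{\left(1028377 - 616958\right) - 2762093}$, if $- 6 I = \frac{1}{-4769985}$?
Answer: $\frac{75879366364889}{67276078319340} \approx 1.1279$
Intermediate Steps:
$I = \frac{1}{28619910}$ ($I = - \frac{1}{6 \left(-4769985\right)} = \left(- \frac{1}{6}\right) \left(- \frac{1}{4769985}\right) = \frac{1}{28619910} \approx 3.4941 \cdot 10^{-8}$)
$\frac{-2651279 + I}{\left(1028377 - 616958\right) - 2762093} = \frac{-2651279 + \frac{1}{28619910}}{\left(1028377 - 616958\right) - 2762093} = - \frac{75879366364889}{28619910 \left(411419 - 2762093\right)} = - \frac{75879366364889}{28619910 \left(-2350674\right)} = \left(- \frac{75879366364889}{28619910}\right) \left(- \frac{1}{2350674}\right) = \frac{75879366364889}{67276078319340}$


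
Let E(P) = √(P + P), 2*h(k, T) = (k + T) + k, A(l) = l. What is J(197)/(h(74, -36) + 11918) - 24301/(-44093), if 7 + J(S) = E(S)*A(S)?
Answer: 290671523/527969582 + 197*√394/11974 ≈ 0.87712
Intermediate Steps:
h(k, T) = k + T/2 (h(k, T) = ((k + T) + k)/2 = ((T + k) + k)/2 = (T + 2*k)/2 = k + T/2)
E(P) = √2*√P (E(P) = √(2*P) = √2*√P)
J(S) = -7 + √2*S^(3/2) (J(S) = -7 + (√2*√S)*S = -7 + √2*S^(3/2))
J(197)/(h(74, -36) + 11918) - 24301/(-44093) = (-7 + √2*197^(3/2))/((74 + (½)*(-36)) + 11918) - 24301/(-44093) = (-7 + √2*(197*√197))/((74 - 18) + 11918) - 24301*(-1/44093) = (-7 + 197*√394)/(56 + 11918) + 24301/44093 = (-7 + 197*√394)/11974 + 24301/44093 = (-7 + 197*√394)*(1/11974) + 24301/44093 = (-7/11974 + 197*√394/11974) + 24301/44093 = 290671523/527969582 + 197*√394/11974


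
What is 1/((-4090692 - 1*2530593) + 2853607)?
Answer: -1/3767678 ≈ -2.6542e-7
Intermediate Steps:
1/((-4090692 - 1*2530593) + 2853607) = 1/((-4090692 - 2530593) + 2853607) = 1/(-6621285 + 2853607) = 1/(-3767678) = -1/3767678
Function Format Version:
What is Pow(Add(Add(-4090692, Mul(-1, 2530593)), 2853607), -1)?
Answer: Rational(-1, 3767678) ≈ -2.6542e-7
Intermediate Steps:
Pow(Add(Add(-4090692, Mul(-1, 2530593)), 2853607), -1) = Pow(Add(Add(-4090692, -2530593), 2853607), -1) = Pow(Add(-6621285, 2853607), -1) = Pow(-3767678, -1) = Rational(-1, 3767678)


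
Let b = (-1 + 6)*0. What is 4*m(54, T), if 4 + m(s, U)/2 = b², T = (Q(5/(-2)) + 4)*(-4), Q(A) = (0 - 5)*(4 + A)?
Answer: -32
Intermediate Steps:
Q(A) = -20 - 5*A (Q(A) = -5*(4 + A) = -20 - 5*A)
T = 14 (T = ((-20 - 25/(-2)) + 4)*(-4) = ((-20 - 25*(-1)/2) + 4)*(-4) = ((-20 - 5*(-5/2)) + 4)*(-4) = ((-20 + 25/2) + 4)*(-4) = (-15/2 + 4)*(-4) = -7/2*(-4) = 14)
b = 0 (b = 5*0 = 0)
m(s, U) = -8 (m(s, U) = -8 + 2*0² = -8 + 2*0 = -8 + 0 = -8)
4*m(54, T) = 4*(-8) = -32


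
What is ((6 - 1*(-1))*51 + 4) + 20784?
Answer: 21145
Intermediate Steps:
((6 - 1*(-1))*51 + 4) + 20784 = ((6 + 1)*51 + 4) + 20784 = (7*51 + 4) + 20784 = (357 + 4) + 20784 = 361 + 20784 = 21145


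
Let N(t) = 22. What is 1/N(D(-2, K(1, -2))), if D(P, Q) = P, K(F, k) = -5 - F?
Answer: 1/22 ≈ 0.045455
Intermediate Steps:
1/N(D(-2, K(1, -2))) = 1/22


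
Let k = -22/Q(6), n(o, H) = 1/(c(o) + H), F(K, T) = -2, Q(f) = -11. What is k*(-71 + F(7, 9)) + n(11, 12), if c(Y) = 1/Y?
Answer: -19407/133 ≈ -145.92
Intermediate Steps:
n(o, H) = 1/(H + 1/o) (n(o, H) = 1/(1/o + H) = 1/(H + 1/o))
k = 2 (k = -22/(-11) = -22*(-1/11) = 2)
k*(-71 + F(7, 9)) + n(11, 12) = 2*(-71 - 2) + 11/(1 + 12*11) = 2*(-73) + 11/(1 + 132) = -146 + 11/133 = -19407/133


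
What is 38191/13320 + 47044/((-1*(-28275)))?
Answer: 113765107/25108200 ≈ 4.5310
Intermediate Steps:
38191/13320 + 47044/((-1*(-28275))) = 38191*(1/13320) + 47044/28275 = 38191/13320 + 47044*(1/28275) = 38191/13320 + 47044/28275 = 113765107/25108200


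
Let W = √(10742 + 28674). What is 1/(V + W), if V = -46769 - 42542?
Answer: -89311/7976415305 - 2*√9854/7976415305 ≈ -1.1222e-5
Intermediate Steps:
V = -89311
W = 2*√9854 (W = √39416 = 2*√9854 ≈ 198.53)
1/(V + W) = 1/(-89311 + 2*√9854)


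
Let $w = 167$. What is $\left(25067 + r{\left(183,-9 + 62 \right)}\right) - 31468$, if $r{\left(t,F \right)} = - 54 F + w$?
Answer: $-9096$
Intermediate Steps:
$r{\left(t,F \right)} = 167 - 54 F$ ($r{\left(t,F \right)} = - 54 F + 167 = 167 - 54 F$)
$\left(25067 + r{\left(183,-9 + 62 \right)}\right) - 31468 = \left(25067 + \left(167 - 54 \left(-9 + 62\right)\right)\right) - 31468 = \left(25067 + \left(167 - 2862\right)\right) - 31468 = \left(25067 - 2695\right) - 31468 = 22372 - 31468 = -9096$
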